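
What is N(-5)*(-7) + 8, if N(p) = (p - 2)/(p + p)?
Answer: 31/10 ≈ 3.1000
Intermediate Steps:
N(p) = (-2 + p)/(2*p) (N(p) = (-2 + p)/((2*p)) = (-2 + p)*(1/(2*p)) = (-2 + p)/(2*p))
N(-5)*(-7) + 8 = ((½)*(-2 - 5)/(-5))*(-7) + 8 = ((½)*(-⅕)*(-7))*(-7) + 8 = (7/10)*(-7) + 8 = -49/10 + 8 = 31/10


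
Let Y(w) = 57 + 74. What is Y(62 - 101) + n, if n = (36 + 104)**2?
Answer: 19731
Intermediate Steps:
Y(w) = 131
n = 19600 (n = 140**2 = 19600)
Y(62 - 101) + n = 131 + 19600 = 19731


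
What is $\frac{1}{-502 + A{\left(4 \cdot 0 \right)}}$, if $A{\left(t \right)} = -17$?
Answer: $- \frac{1}{519} \approx -0.0019268$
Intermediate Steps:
$\frac{1}{-502 + A{\left(4 \cdot 0 \right)}} = \frac{1}{-502 - 17} = \frac{1}{-519} = - \frac{1}{519}$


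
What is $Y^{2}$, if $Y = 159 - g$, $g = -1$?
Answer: $25600$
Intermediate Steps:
$Y = 160$ ($Y = 159 - -1 = 159 + 1 = 160$)
$Y^{2} = 160^{2} = 25600$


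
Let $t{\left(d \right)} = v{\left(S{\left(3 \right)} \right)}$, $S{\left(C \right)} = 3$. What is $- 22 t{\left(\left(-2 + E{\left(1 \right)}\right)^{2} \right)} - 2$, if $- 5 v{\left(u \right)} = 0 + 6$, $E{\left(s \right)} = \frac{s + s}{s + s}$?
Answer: $\frac{122}{5} \approx 24.4$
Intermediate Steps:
$E{\left(s \right)} = 1$ ($E{\left(s \right)} = \frac{2 s}{2 s} = 2 s \frac{1}{2 s} = 1$)
$v{\left(u \right)} = - \frac{6}{5}$ ($v{\left(u \right)} = - \frac{0 + 6}{5} = \left(- \frac{1}{5}\right) 6 = - \frac{6}{5}$)
$t{\left(d \right)} = - \frac{6}{5}$
$- 22 t{\left(\left(-2 + E{\left(1 \right)}\right)^{2} \right)} - 2 = \left(-22\right) \left(- \frac{6}{5}\right) - 2 = \frac{132}{5} - 2 = \frac{122}{5}$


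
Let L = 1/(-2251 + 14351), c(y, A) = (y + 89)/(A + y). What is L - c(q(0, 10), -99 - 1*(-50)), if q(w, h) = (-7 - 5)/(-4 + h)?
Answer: 350917/205700 ≈ 1.7060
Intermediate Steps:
q(w, h) = -12/(-4 + h)
c(y, A) = (89 + y)/(A + y)
L = 1/12100 ≈ 8.2645e-5
L - c(q(0, 10), -99 - 1*(-50)) = 1/12100 - (89 - 12/(-4 + 10))/((-99 - 1*(-50)) - 12/(-4 + 10)) = 1/12100 - (89 - 12/6)/((-99 + 50) - 12/6) = 1/12100 - (89 - 12*1/6)/(-49 - 12*1/6) = 1/12100 - (89 - 2)/(-49 - 2) = 1/12100 - 87/(-51) = 1/12100 - (-1)*87/51 = 1/12100 - 1*(-29/17) = 1/12100 + 29/17 = 350917/205700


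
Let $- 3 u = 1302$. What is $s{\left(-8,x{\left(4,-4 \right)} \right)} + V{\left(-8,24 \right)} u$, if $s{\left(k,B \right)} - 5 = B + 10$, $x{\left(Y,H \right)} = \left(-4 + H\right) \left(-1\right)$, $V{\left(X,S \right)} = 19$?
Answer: $-8223$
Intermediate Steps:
$x{\left(Y,H \right)} = 4 - H$
$s{\left(k,B \right)} = 15 + B$ ($s{\left(k,B \right)} = 5 + \left(B + 10\right) = 5 + \left(10 + B\right) = 15 + B$)
$u = -434$ ($u = \left(- \frac{1}{3}\right) 1302 = -434$)
$s{\left(-8,x{\left(4,-4 \right)} \right)} + V{\left(-8,24 \right)} u = \left(15 + \left(4 - -4\right)\right) + 19 \left(-434\right) = \left(15 + \left(4 + 4\right)\right) - 8246 = \left(15 + 8\right) - 8246 = 23 - 8246 = -8223$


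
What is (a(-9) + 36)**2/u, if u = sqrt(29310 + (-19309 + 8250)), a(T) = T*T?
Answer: 13689*sqrt(18251)/18251 ≈ 101.33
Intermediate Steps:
a(T) = T**2
u = sqrt(18251) (u = sqrt(29310 - 11059) = sqrt(18251) ≈ 135.10)
(a(-9) + 36)**2/u = ((-9)**2 + 36)**2/(sqrt(18251)) = (81 + 36)**2*(sqrt(18251)/18251) = 117**2*(sqrt(18251)/18251) = 13689*(sqrt(18251)/18251) = 13689*sqrt(18251)/18251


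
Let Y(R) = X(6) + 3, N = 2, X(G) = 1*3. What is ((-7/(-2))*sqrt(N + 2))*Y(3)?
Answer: 42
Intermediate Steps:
X(G) = 3
Y(R) = 6 (Y(R) = 3 + 3 = 6)
((-7/(-2))*sqrt(N + 2))*Y(3) = ((-7/(-2))*sqrt(2 + 2))*6 = ((-7*(-1/2))*sqrt(4))*6 = ((7/2)*2)*6 = 7*6 = 42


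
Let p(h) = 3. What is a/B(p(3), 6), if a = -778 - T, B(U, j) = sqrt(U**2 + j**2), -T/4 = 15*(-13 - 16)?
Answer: -2518*sqrt(5)/15 ≈ -375.36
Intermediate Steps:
T = 1740 (T = -60*(-13 - 16) = -60*(-29) = -4*(-435) = 1740)
a = -2518 (a = -778 - 1*1740 = -778 - 1740 = -2518)
a/B(p(3), 6) = -2518/sqrt(3**2 + 6**2) = -2518/sqrt(9 + 36) = -2518*sqrt(5)/15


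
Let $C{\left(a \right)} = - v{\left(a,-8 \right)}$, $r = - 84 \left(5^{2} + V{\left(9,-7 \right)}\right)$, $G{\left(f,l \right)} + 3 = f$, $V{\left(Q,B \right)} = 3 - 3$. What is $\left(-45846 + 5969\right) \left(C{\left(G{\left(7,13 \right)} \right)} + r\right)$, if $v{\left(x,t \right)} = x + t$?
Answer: $83582192$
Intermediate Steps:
$V{\left(Q,B \right)} = 0$
$G{\left(f,l \right)} = -3 + f$
$v{\left(x,t \right)} = t + x$
$r = -2100$ ($r = - 84 \left(5^{2} + 0\right) = - 84 \left(25 + 0\right) = \left(-84\right) 25 = -2100$)
$C{\left(a \right)} = 8 - a$ ($C{\left(a \right)} = - (-8 + a) = 8 - a$)
$\left(-45846 + 5969\right) \left(C{\left(G{\left(7,13 \right)} \right)} + r\right) = \left(-45846 + 5969\right) \left(\left(8 - \left(-3 + 7\right)\right) - 2100\right) = - 39877 \left(\left(8 - 4\right) - 2100\right) = - 39877 \left(4 - 2100\right) = \left(-39877\right) \left(-2096\right) = 83582192$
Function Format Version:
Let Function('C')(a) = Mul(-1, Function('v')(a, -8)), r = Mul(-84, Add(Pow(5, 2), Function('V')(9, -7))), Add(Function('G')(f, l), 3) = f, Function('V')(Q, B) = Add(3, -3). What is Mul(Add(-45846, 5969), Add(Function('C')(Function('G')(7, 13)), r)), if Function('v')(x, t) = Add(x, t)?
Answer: 83582192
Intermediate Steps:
Function('V')(Q, B) = 0
Function('G')(f, l) = Add(-3, f)
Function('v')(x, t) = Add(t, x)
r = -2100 (r = Mul(-84, Add(Pow(5, 2), 0)) = Mul(-84, Add(25, 0)) = Mul(-84, 25) = -2100)
Function('C')(a) = Add(8, Mul(-1, a)) (Function('C')(a) = Mul(-1, Add(-8, a)) = Add(8, Mul(-1, a)))
Mul(Add(-45846, 5969), Add(Function('C')(Function('G')(7, 13)), r)) = Mul(Add(-45846, 5969), Add(Add(8, Mul(-1, Add(-3, 7))), -2100)) = Mul(-39877, Add(Add(8, Mul(-1, 4)), -2100)) = Mul(-39877, Add(Add(8, -4), -2100)) = Mul(-39877, Add(4, -2100)) = Mul(-39877, -2096) = 83582192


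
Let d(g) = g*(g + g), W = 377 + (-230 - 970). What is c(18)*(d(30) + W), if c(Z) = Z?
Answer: 17586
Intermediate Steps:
W = -823 (W = 377 - 1200 = -823)
d(g) = 2*g² (d(g) = g*(2*g) = 2*g²)
c(18)*(d(30) + W) = 18*(2*30² - 823) = 18*(2*900 - 823) = 18*(1800 - 823) = 18*977 = 17586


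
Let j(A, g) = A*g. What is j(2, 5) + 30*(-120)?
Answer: -3590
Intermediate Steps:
j(2, 5) + 30*(-120) = 2*5 + 30*(-120) = 10 - 3600 = -3590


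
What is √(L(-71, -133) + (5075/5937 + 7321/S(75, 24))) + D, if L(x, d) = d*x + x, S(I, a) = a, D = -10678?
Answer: -10678 + √606446568806/7916 ≈ -10580.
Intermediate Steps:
L(x, d) = x + d*x
√(L(-71, -133) + (5075/5937 + 7321/S(75, 24))) + D = √(-71*(1 - 133) + (5075/5937 + 7321/24)) - 10678 = √(-71*(-132) + (5075*(1/5937) + 7321*(1/24))) - 10678 = √(9372 + (5075/5937 + 7321/24)) - 10678 = √(9372 + 4842953/15832) - 10678 = √(153220457/15832) - 10678 = √606446568806/7916 - 10678 = -10678 + √606446568806/7916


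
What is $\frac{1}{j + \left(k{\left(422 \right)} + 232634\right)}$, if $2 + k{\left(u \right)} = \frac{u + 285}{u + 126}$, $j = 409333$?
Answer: $\frac{548}{351797527} \approx 1.5577 \cdot 10^{-6}$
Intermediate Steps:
$k{\left(u \right)} = -2 + \frac{285 + u}{126 + u}$ ($k{\left(u \right)} = -2 + \frac{u + 285}{u + 126} = -2 + \frac{285 + u}{126 + u}$)
$\frac{1}{j + \left(k{\left(422 \right)} + 232634\right)} = \frac{1}{409333 + \left(\frac{33 - 422}{126 + 422} + 232634\right)} = \frac{1}{409333 + \left(\frac{33 - 422}{548} + 232634\right)} = \frac{1}{409333 + \left(\frac{1}{548} \left(-389\right) + 232634\right)} = \frac{1}{409333 + \left(- \frac{389}{548} + 232634\right)} = \frac{1}{409333 + \frac{127483043}{548}} = \frac{1}{\frac{351797527}{548}} = \frac{548}{351797527}$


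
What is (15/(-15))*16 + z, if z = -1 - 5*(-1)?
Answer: -12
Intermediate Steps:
z = 4 (z = -1 + 5 = 4)
(15/(-15))*16 + z = (15/(-15))*16 + 4 = (15*(-1/15))*16 + 4 = -1*16 + 4 = -16 + 4 = -12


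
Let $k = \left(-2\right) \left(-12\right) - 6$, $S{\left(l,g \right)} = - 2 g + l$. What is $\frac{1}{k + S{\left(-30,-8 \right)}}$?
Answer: $\frac{1}{4} \approx 0.25$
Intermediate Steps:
$S{\left(l,g \right)} = l - 2 g$
$k = 18$ ($k = 24 - 6 = 18$)
$\frac{1}{k + S{\left(-30,-8 \right)}} = \frac{1}{18 - 14} = \frac{1}{4}$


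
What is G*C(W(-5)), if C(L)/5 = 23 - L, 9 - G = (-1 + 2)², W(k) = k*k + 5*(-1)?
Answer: 120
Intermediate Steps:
W(k) = -5 + k² (W(k) = k² - 5 = -5 + k²)
G = 8 (G = 9 - (-1 + 2)² = 9 - 1*1² = 9 - 1*1 = 9 - 1 = 8)
C(L) = 115 - 5*L (C(L) = 5*(23 - L) = 115 - 5*L)
G*C(W(-5)) = 8*(115 - 5*(-5 + (-5)²)) = 8*(115 - 5*(-5 + 25)) = 8*(115 - 5*20) = 8*(115 - 100) = 8*15 = 120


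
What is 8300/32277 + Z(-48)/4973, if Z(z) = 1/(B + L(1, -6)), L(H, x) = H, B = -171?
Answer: 7016870723/27287298570 ≈ 0.25715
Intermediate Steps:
Z(z) = -1/170 (Z(z) = 1/(-171 + 1) = 1/(-170) = -1/170)
8300/32277 + Z(-48)/4973 = 8300/32277 - 1/170/4973 = 8300*(1/32277) - 1/170*1/4973 = 8300/32277 - 1/845410 = 7016870723/27287298570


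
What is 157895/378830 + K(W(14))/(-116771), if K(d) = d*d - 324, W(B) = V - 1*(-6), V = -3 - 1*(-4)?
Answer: 3708347059/8847271586 ≈ 0.41915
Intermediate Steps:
V = 1 (V = -3 + 4 = 1)
W(B) = 7 (W(B) = 1 - 1*(-6) = 1 + 6 = 7)
K(d) = -324 + d² (K(d) = d² - 324 = -324 + d²)
157895/378830 + K(W(14))/(-116771) = 157895/378830 + (-324 + 7²)/(-116771) = 157895*(1/378830) + (-324 + 49)*(-1/116771) = 31579/75766 - 275*(-1/116771) = 31579/75766 + 275/116771 = 3708347059/8847271586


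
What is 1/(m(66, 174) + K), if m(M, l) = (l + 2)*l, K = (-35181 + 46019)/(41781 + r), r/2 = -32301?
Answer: 22821/698859466 ≈ 3.2655e-5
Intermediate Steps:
r = -64602 (r = 2*(-32301) = -64602)
K = -10838/22821 (K = (-35181 + 46019)/(41781 - 64602) = 10838/(-22821) = 10838*(-1/22821) = -10838/22821 ≈ -0.47491)
m(M, l) = l*(2 + l) (m(M, l) = (2 + l)*l = l*(2 + l))
1/(m(66, 174) + K) = 1/(174*(2 + 174) - 10838/22821) = 1/(174*176 - 10838/22821) = 1/(30624 - 10838/22821) = 1/(698859466/22821) = 22821/698859466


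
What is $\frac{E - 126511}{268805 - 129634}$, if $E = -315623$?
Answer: $- \frac{15246}{4799} \approx -3.1769$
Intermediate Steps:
$\frac{E - 126511}{268805 - 129634} = \frac{-315623 - 126511}{268805 - 129634} = - \frac{442134}{139171} = \left(-442134\right) \frac{1}{139171} = - \frac{15246}{4799}$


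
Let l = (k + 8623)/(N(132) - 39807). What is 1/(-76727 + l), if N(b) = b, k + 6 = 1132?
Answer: -39675/3044153474 ≈ -1.3033e-5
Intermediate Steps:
k = 1126 (k = -6 + 1132 = 1126)
l = -9749/39675 (l = (1126 + 8623)/(132 - 39807) = 9749/(-39675) = 9749*(-1/39675) = -9749/39675 ≈ -0.24572)
1/(-76727 + l) = 1/(-76727 - 9749/39675) = 1/(-3044153474/39675) = -39675/3044153474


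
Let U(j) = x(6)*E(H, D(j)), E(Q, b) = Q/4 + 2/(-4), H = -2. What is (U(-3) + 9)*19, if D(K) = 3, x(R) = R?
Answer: 57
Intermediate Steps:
E(Q, b) = -½ + Q/4 (E(Q, b) = Q*(¼) + 2*(-¼) = Q/4 - ½ = -½ + Q/4)
U(j) = -6 (U(j) = 6*(-½ + (¼)*(-2)) = 6*(-½ - ½) = 6*(-1) = -6)
(U(-3) + 9)*19 = (-6 + 9)*19 = 3*19 = 57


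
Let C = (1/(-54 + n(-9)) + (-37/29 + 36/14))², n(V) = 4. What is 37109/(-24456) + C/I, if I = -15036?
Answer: -2395319122921621/1578478189890000 ≈ -1.5175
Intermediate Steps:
C = 167624809/103022500 (C = (1/(-54 + 4) + (-37/29 + 36/14))² = (1/(-50) + (-37*1/29 + 36*(1/14)))² = (-1/50 + (-37/29 + 18/7))² = (-1/50 + 263/203)² = (12947/10150)² = 167624809/103022500 ≈ 1.6271)
37109/(-24456) + C/I = 37109/(-24456) + (167624809/103022500)/(-15036) = 37109*(-1/24456) + (167624809/103022500)*(-1/15036) = -37109/24456 - 167624809/1549046310000 = -2395319122921621/1578478189890000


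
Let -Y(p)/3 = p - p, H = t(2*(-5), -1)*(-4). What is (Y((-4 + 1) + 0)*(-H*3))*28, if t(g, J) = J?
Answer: 0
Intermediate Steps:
H = 4 (H = -1*(-4) = 4)
Y(p) = 0 (Y(p) = -3*(p - p) = -3*0 = 0)
(Y((-4 + 1) + 0)*(-H*3))*28 = (0*(-4*3))*28 = (0*(-1*12))*28 = (0*(-12))*28 = 0*28 = 0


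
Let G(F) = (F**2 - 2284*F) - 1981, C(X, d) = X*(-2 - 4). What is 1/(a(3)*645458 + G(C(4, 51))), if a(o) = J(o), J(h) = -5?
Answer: -1/3173879 ≈ -3.1507e-7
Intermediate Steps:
a(o) = -5
C(X, d) = -6*X (C(X, d) = X*(-6) = -6*X)
G(F) = -1981 + F**2 - 2284*F
1/(a(3)*645458 + G(C(4, 51))) = 1/(-5*645458 + (-1981 + (-6*4)**2 - (-13704)*4)) = 1/(-3227290 + (-1981 + (-24)**2 - 2284*(-24))) = 1/(-3227290 + (-1981 + 576 + 54816)) = 1/(-3227290 + 53411) = 1/(-3173879) = -1/3173879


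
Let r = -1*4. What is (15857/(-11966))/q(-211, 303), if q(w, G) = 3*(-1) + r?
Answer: 15857/83762 ≈ 0.18931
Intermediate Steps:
r = -4
q(w, G) = -7 (q(w, G) = 3*(-1) - 4 = -3 - 4 = -7)
(15857/(-11966))/q(-211, 303) = (15857/(-11966))/(-7) = (15857*(-1/11966))*(-⅐) = -15857/11966*(-⅐) = 15857/83762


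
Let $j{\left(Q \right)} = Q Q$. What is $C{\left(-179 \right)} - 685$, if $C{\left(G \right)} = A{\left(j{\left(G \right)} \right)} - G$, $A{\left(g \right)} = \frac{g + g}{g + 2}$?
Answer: $- \frac{16149676}{32043} \approx -504.0$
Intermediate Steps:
$j{\left(Q \right)} = Q^{2}$
$A{\left(g \right)} = \frac{2 g}{2 + g}$
$C{\left(G \right)} = - G + \frac{2 G^{2}}{2 + G^{2}}$ ($C{\left(G \right)} = \frac{2 G^{2}}{2 + G^{2}} - G = - G + \frac{2 G^{2}}{2 + G^{2}}$)
$C{\left(-179 \right)} - 685 = - \frac{179 \left(-2 - \left(-179\right)^{2} + 2 \left(-179\right)\right)}{2 + \left(-179\right)^{2}} - 685 = - \frac{179 \left(-2 - 32041 - 358\right)}{2 + 32041} - 685 = - \frac{179 \left(-2 - 32041 - 358\right)}{32043} - 685 = \left(-179\right) \frac{1}{32043} \left(-32401\right) - 685 = \frac{5799779}{32043} - 685 = - \frac{16149676}{32043}$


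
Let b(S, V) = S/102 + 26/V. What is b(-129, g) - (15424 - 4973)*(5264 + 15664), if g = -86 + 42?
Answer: -40900365083/187 ≈ -2.1872e+8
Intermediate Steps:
g = -44
b(S, V) = 26/V + S/102 (b(S, V) = S*(1/102) + 26/V = S/102 + 26/V = 26/V + S/102)
b(-129, g) - (15424 - 4973)*(5264 + 15664) = (26/(-44) + (1/102)*(-129)) - (15424 - 4973)*(5264 + 15664) = (26*(-1/44) - 43/34) - 10451*20928 = (-13/22 - 43/34) - 1*218718528 = -347/187 - 218718528 = -40900365083/187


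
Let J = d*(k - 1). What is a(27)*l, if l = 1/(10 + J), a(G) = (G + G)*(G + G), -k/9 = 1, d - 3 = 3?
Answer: -1458/25 ≈ -58.320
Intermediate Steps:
d = 6 (d = 3 + 3 = 6)
k = -9 (k = -9*1 = -9)
J = -60 (J = 6*(-9 - 1) = 6*(-10) = -60)
a(G) = 4*G² (a(G) = (2*G)*(2*G) = 4*G²)
l = -1/50 (l = 1/(10 - 60) = 1/(-50) = -1/50 ≈ -0.020000)
a(27)*l = (4*27²)*(-1/50) = (4*729)*(-1/50) = 2916*(-1/50) = -1458/25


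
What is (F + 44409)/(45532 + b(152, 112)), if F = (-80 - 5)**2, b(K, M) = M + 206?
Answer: 25817/22925 ≈ 1.1262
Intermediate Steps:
b(K, M) = 206 + M
F = 7225 (F = (-85)**2 = 7225)
(F + 44409)/(45532 + b(152, 112)) = (7225 + 44409)/(45532 + (206 + 112)) = 51634/(45532 + 318) = 51634/45850 = 51634*(1/45850) = 25817/22925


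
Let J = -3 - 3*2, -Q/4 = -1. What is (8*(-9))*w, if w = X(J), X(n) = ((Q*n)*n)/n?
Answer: 2592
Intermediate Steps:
Q = 4 (Q = -4*(-1) = 4)
J = -9 (J = -3 - 6 = -9)
X(n) = 4*n (X(n) = ((4*n)*n)/n = (4*n**2)/n = 4*n)
w = -36 (w = 4*(-9) = -36)
(8*(-9))*w = (8*(-9))*(-36) = -72*(-36) = 2592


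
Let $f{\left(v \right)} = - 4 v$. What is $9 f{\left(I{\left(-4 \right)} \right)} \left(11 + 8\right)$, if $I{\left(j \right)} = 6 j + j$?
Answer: $19152$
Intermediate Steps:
$I{\left(j \right)} = 7 j$
$9 f{\left(I{\left(-4 \right)} \right)} \left(11 + 8\right) = 9 \left(- 4 \cdot 7 \left(-4\right)\right) \left(11 + 8\right) = 9 \left(\left(-4\right) \left(-28\right)\right) 19 = 9 \cdot 112 \cdot 19 = 1008 \cdot 19 = 19152$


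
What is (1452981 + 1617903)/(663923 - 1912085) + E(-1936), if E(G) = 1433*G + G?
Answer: -577530061862/208027 ≈ -2.7762e+6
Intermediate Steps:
E(G) = 1434*G
(1452981 + 1617903)/(663923 - 1912085) + E(-1936) = (1452981 + 1617903)/(663923 - 1912085) + 1434*(-1936) = 3070884/(-1248162) - 2776224 = 3070884*(-1/1248162) - 2776224 = -511814/208027 - 2776224 = -577530061862/208027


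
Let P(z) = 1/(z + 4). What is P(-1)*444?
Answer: 148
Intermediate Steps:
P(z) = 1/(4 + z)
P(-1)*444 = 444/(4 - 1) = 444/3 = (⅓)*444 = 148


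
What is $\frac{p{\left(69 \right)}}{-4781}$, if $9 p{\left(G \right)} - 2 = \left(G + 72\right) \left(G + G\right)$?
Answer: $- \frac{2780}{6147} \approx -0.45225$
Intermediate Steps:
$p{\left(G \right)} = \frac{2}{9} + \frac{2 G \left(72 + G\right)}{9}$ ($p{\left(G \right)} = \frac{2}{9} + \frac{\left(G + 72\right) \left(G + G\right)}{9} = \frac{2}{9} + \frac{\left(72 + G\right) 2 G}{9} = \frac{2}{9} + \frac{2 G \left(72 + G\right)}{9}$)
$\frac{p{\left(69 \right)}}{-4781} = \frac{\frac{2}{9} + 16 \cdot 69 + \frac{2 \cdot 69^{2}}{9}}{-4781} = \left(\frac{2}{9} + 1104 + \frac{2}{9} \cdot 4761\right) \left(- \frac{1}{4781}\right) = \left(\frac{2}{9} + 1104 + 1058\right) \left(- \frac{1}{4781}\right) = \frac{19460}{9} \left(- \frac{1}{4781}\right) = - \frac{2780}{6147}$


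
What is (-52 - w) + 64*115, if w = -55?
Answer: 7363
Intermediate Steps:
(-52 - w) + 64*115 = (-52 - 1*(-55)) + 64*115 = (-52 + 55) + 7360 = 3 + 7360 = 7363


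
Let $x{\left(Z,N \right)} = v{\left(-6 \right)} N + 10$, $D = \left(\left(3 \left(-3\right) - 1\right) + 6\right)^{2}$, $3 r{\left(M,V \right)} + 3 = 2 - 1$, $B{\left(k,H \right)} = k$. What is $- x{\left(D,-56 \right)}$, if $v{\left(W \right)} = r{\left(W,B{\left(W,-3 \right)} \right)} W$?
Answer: $214$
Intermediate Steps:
$r{\left(M,V \right)} = - \frac{2}{3}$ ($r{\left(M,V \right)} = -1 + \frac{2 - 1}{3} = -1 + \frac{1}{3} \cdot 1 = -1 + \frac{1}{3} = - \frac{2}{3}$)
$v{\left(W \right)} = - \frac{2 W}{3}$
$D = 16$ ($D = \left(\left(-9 - 1\right) + 6\right)^{2} = \left(-10 + 6\right)^{2} = \left(-4\right)^{2} = 16$)
$x{\left(Z,N \right)} = 10 + 4 N$ ($x{\left(Z,N \right)} = \left(- \frac{2}{3}\right) \left(-6\right) N + 10 = 4 N + 10 = 10 + 4 N$)
$- x{\left(D,-56 \right)} = - (10 + 4 \left(-56\right)) = - (10 - 224) = \left(-1\right) \left(-214\right) = 214$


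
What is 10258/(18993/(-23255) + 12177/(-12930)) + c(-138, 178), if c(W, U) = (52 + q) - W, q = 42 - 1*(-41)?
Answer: -1704404927/306525 ≈ -5560.4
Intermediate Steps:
q = 83 (q = 42 + 41 = 83)
c(W, U) = 135 - W (c(W, U) = (52 + 83) - W = 135 - W)
10258/(18993/(-23255) + 12177/(-12930)) + c(-138, 178) = 10258/(18993/(-23255) + 12177/(-12930)) + (135 - 1*(-138)) = 10258/(18993*(-1/23255) + 12177*(-1/12930)) + (135 + 138) = 10258/(-18993/23255 - 4059/4310) + 273 = 10258/(-7050075/4009162) + 273 = 10258*(-4009162/7050075) + 273 = -1788086252/306525 + 273 = -1704404927/306525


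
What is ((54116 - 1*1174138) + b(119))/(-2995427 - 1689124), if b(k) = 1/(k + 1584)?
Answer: 635799155/2659263451 ≈ 0.23909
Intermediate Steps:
b(k) = 1/(1584 + k)
((54116 - 1*1174138) + b(119))/(-2995427 - 1689124) = ((54116 - 1*1174138) + 1/(1584 + 119))/(-2995427 - 1689124) = ((54116 - 1174138) + 1/1703)/(-4684551) = (-1120022 + 1/1703)*(-1/4684551) = -1907397465/1703*(-1/4684551) = 635799155/2659263451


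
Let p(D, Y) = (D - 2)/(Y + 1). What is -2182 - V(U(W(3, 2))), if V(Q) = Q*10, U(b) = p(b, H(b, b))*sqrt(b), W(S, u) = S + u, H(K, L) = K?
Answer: -2182 - 5*sqrt(5) ≈ -2193.2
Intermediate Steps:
p(D, Y) = (-2 + D)/(1 + Y)
U(b) = sqrt(b)*(-2 + b)/(1 + b) (U(b) = ((-2 + b)/(1 + b))*sqrt(b) = sqrt(b)*(-2 + b)/(1 + b))
V(Q) = 10*Q
-2182 - V(U(W(3, 2))) = -2182 - 10*sqrt(3 + 2)*(-2 + (3 + 2))/(1 + (3 + 2)) = -2182 - 10*sqrt(5)*(-2 + 5)/(1 + 5) = -2182 - 10*sqrt(5)*3/6 = -2182 - 10*sqrt(5)*(1/6)*3 = -2182 - 10*sqrt(5)/2 = -2182 - 5*sqrt(5)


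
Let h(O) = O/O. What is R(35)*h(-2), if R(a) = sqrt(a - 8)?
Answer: 3*sqrt(3) ≈ 5.1962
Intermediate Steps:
R(a) = sqrt(-8 + a)
h(O) = 1
R(35)*h(-2) = sqrt(-8 + 35)*1 = sqrt(27)*1 = (3*sqrt(3))*1 = 3*sqrt(3)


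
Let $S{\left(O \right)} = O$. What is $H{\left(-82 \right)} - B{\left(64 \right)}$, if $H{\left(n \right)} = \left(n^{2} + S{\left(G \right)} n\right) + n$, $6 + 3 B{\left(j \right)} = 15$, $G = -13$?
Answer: $7705$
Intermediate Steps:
$B{\left(j \right)} = 3$ ($B{\left(j \right)} = -2 + \frac{1}{3} \cdot 15 = -2 + 5 = 3$)
$H{\left(n \right)} = n^{2} - 12 n$ ($H{\left(n \right)} = \left(n^{2} - 13 n\right) + n = n^{2} - 12 n$)
$H{\left(-82 \right)} - B{\left(64 \right)} = - 82 \left(-12 - 82\right) - 3 = \left(-82\right) \left(-94\right) - 3 = 7708 - 3 = 7705$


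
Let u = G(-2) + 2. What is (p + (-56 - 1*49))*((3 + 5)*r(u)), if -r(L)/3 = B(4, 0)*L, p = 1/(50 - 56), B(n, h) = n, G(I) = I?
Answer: 0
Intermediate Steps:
p = -⅙ (p = 1/(-6) = -⅙ ≈ -0.16667)
u = 0 (u = -2 + 2 = 0)
r(L) = -12*L
(p + (-56 - 1*49))*((3 + 5)*r(u)) = (-⅙ + (-56 - 1*49))*((3 + 5)*(-12*0)) = (-⅙ + (-56 - 49))*(8*0) = (-⅙ - 105)*0 = -631/6*0 = 0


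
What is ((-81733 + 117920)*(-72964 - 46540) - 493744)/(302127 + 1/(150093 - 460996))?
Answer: -168081351120972/11741523835 ≈ -14315.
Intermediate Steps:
((-81733 + 117920)*(-72964 - 46540) - 493744)/(302127 + 1/(150093 - 460996)) = (36187*(-119504) - 493744)/(302127 + 1/(-310903)) = (-4324491248 - 493744)/(302127 - 1/310903) = -4324984992/93932190680/310903 = -4324984992*310903/93932190680 = -168081351120972/11741523835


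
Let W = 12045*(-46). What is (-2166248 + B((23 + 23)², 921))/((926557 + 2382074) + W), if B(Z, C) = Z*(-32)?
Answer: -2233960/2754561 ≈ -0.81100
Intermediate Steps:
B(Z, C) = -32*Z
W = -554070
(-2166248 + B((23 + 23)², 921))/((926557 + 2382074) + W) = (-2166248 - 32*(23 + 23)²)/((926557 + 2382074) - 554070) = (-2166248 - 32*46²)/(3308631 - 554070) = (-2166248 - 32*2116)/2754561 = (-2166248 - 67712)*(1/2754561) = -2233960*1/2754561 = -2233960/2754561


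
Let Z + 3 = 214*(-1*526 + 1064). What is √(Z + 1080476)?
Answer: 489*√5 ≈ 1093.4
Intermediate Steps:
Z = 115129 (Z = -3 + 214*(-1*526 + 1064) = -3 + 214*(-526 + 1064) = -3 + 214*538 = -3 + 115132 = 115129)
√(Z + 1080476) = √(115129 + 1080476) = √1195605 = 489*√5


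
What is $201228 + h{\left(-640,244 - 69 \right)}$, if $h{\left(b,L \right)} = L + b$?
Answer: $200763$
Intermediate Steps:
$201228 + h{\left(-640,244 - 69 \right)} = 201228 + \left(\left(244 - 69\right) - 640\right) = 201228 + \left(175 - 640\right) = 201228 - 465 = 200763$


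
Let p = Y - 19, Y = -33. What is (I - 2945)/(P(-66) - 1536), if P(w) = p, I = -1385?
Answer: 2165/794 ≈ 2.7267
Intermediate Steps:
p = -52 (p = -33 - 19 = -52)
P(w) = -52
(I - 2945)/(P(-66) - 1536) = (-1385 - 2945)/(-52 - 1536) = -4330/(-1588) = -4330*(-1/1588) = 2165/794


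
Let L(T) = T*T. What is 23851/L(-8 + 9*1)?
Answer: 23851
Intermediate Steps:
L(T) = T²
23851/L(-8 + 9*1) = 23851/((-8 + 9*1)²) = 23851/((-8 + 9)²) = 23851/(1²) = 23851/1 = 23851*1 = 23851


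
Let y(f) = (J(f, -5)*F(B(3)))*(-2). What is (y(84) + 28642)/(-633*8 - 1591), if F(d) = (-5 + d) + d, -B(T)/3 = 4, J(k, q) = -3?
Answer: -2588/605 ≈ -4.2777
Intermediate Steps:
B(T) = -12 (B(T) = -3*4 = -12)
F(d) = -5 + 2*d
y(f) = -174 (y(f) = -3*(-5 + 2*(-12))*(-2) = -3*(-5 - 24)*(-2) = -3*(-29)*(-2) = 87*(-2) = -174)
(y(84) + 28642)/(-633*8 - 1591) = (-174 + 28642)/(-633*8 - 1591) = 28468/(-5064 - 1591) = 28468/(-6655) = 28468*(-1/6655) = -2588/605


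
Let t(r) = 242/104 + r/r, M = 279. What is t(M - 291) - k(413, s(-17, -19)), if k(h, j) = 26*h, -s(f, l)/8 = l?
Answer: -558203/52 ≈ -10735.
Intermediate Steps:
s(f, l) = -8*l
t(r) = 173/52 (t(r) = 242*(1/104) + 1 = 121/52 + 1 = 173/52)
t(M - 291) - k(413, s(-17, -19)) = 173/52 - 26*413 = 173/52 - 1*10738 = 173/52 - 10738 = -558203/52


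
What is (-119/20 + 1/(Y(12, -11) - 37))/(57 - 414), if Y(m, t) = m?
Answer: 599/35700 ≈ 0.016779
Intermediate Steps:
(-119/20 + 1/(Y(12, -11) - 37))/(57 - 414) = (-119/20 + 1/(12 - 37))/(57 - 414) = (-119*1/20 + 1/(-25))/(-357) = (-119/20 - 1/25)*(-1/357) = -599/100*(-1/357) = 599/35700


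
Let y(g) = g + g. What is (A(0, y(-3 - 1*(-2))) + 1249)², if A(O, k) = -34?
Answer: 1476225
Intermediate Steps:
y(g) = 2*g
(A(0, y(-3 - 1*(-2))) + 1249)² = (-34 + 1249)² = 1215² = 1476225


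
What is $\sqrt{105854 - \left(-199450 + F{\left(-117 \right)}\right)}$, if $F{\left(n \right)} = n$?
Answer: $\sqrt{305421} \approx 552.65$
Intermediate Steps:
$\sqrt{105854 - \left(-199450 + F{\left(-117 \right)}\right)} = \sqrt{105854 + \left(199450 - -117\right)} = \sqrt{105854 + \left(199450 + 117\right)} = \sqrt{105854 + 199567} = \sqrt{305421}$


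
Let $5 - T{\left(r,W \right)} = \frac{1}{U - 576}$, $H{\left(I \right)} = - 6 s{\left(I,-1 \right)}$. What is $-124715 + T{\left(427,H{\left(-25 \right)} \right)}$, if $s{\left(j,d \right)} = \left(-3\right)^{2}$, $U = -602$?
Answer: $- \frac{146908379}{1178} \approx -1.2471 \cdot 10^{5}$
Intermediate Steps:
$s{\left(j,d \right)} = 9$
$H{\left(I \right)} = -54$ ($H{\left(I \right)} = \left(-6\right) 9 = -54$)
$T{\left(r,W \right)} = \frac{5891}{1178}$ ($T{\left(r,W \right)} = 5 - \frac{1}{-602 - 576} = 5 - \frac{1}{-1178} = 5 - - \frac{1}{1178} = 5 + \frac{1}{1178} = \frac{5891}{1178}$)
$-124715 + T{\left(427,H{\left(-25 \right)} \right)} = -124715 + \frac{5891}{1178} = - \frac{146908379}{1178}$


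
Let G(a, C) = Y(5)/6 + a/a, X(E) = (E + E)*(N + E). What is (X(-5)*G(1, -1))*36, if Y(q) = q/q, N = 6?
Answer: -420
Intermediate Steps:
X(E) = 2*E*(6 + E) (X(E) = (E + E)*(6 + E) = (2*E)*(6 + E) = 2*E*(6 + E))
Y(q) = 1
G(a, C) = 7/6 (G(a, C) = 1/6 + a/a = 1*(⅙) + 1 = ⅙ + 1 = 7/6)
(X(-5)*G(1, -1))*36 = ((2*(-5)*(6 - 5))*(7/6))*36 = ((2*(-5)*1)*(7/6))*36 = -10*7/6*36 = -35/3*36 = -420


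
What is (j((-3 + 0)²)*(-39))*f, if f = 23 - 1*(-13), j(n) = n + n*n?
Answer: -126360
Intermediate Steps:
j(n) = n + n²
f = 36 (f = 23 + 13 = 36)
(j((-3 + 0)²)*(-39))*f = (((-3 + 0)²*(1 + (-3 + 0)²))*(-39))*36 = (((-3)²*(1 + (-3)²))*(-39))*36 = ((9*(1 + 9))*(-39))*36 = ((9*10)*(-39))*36 = (90*(-39))*36 = -3510*36 = -126360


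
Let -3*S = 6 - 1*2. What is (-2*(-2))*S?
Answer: -16/3 ≈ -5.3333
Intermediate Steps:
S = -4/3 (S = -(6 - 1*2)/3 = -(6 - 2)/3 = -1/3*4 = -4/3 ≈ -1.3333)
(-2*(-2))*S = -2*(-2)*(-4/3) = 4*(-4/3) = -16/3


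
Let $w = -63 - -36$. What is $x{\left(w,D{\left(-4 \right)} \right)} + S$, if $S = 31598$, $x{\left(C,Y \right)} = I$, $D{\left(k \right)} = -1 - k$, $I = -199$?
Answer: $31399$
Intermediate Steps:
$w = -27$ ($w = -63 + 36 = -27$)
$x{\left(C,Y \right)} = -199$
$x{\left(w,D{\left(-4 \right)} \right)} + S = -199 + 31598 = 31399$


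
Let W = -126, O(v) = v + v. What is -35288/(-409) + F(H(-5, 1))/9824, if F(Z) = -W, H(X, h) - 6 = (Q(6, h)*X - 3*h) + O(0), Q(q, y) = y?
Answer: 173360423/2009008 ≈ 86.292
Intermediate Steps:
O(v) = 2*v
H(X, h) = 6 - 3*h + X*h (H(X, h) = 6 + ((h*X - 3*h) + 2*0) = 6 + ((X*h - 3*h) + 0) = 6 + ((-3*h + X*h) + 0) = 6 + (-3*h + X*h) = 6 - 3*h + X*h)
F(Z) = 126 (F(Z) = -1*(-126) = 126)
-35288/(-409) + F(H(-5, 1))/9824 = -35288/(-409) + 126/9824 = -35288*(-1/409) + 126*(1/9824) = 35288/409 + 63/4912 = 173360423/2009008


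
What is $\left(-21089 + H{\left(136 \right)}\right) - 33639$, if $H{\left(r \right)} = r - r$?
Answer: $-54728$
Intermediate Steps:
$H{\left(r \right)} = 0$
$\left(-21089 + H{\left(136 \right)}\right) - 33639 = \left(-21089 + 0\right) - 33639 = -21089 - 33639 = -54728$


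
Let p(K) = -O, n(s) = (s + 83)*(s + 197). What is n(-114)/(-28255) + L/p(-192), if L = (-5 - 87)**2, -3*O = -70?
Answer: -14345417/39557 ≈ -362.65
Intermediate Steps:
O = 70/3 (O = -1/3*(-70) = 70/3 ≈ 23.333)
n(s) = (83 + s)*(197 + s)
L = 8464 (L = (-92)**2 = 8464)
p(K) = -70/3 (p(K) = -1*70/3 = -70/3)
n(-114)/(-28255) + L/p(-192) = (16351 + (-114)**2 + 280*(-114))/(-28255) + 8464/(-70/3) = (16351 + 12996 - 31920)*(-1/28255) + 8464*(-3/70) = -2573*(-1/28255) - 12696/35 = 2573/28255 - 12696/35 = -14345417/39557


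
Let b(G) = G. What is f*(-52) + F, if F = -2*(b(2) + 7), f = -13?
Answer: 658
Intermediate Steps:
F = -18 (F = -2*(2 + 7) = -2*9 = -18)
f*(-52) + F = -13*(-52) - 18 = 676 - 18 = 658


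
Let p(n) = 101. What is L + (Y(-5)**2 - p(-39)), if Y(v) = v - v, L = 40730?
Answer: 40629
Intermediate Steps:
Y(v) = 0
L + (Y(-5)**2 - p(-39)) = 40730 + (0**2 - 1*101) = 40730 + (0 - 101) = 40730 - 101 = 40629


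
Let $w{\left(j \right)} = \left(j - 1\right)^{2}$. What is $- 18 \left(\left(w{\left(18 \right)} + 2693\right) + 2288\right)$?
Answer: $-94860$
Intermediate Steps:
$w{\left(j \right)} = \left(-1 + j\right)^{2}$
$- 18 \left(\left(w{\left(18 \right)} + 2693\right) + 2288\right) = - 18 \left(\left(\left(-1 + 18\right)^{2} + 2693\right) + 2288\right) = - 18 \left(\left(17^{2} + 2693\right) + 2288\right) = - 18 \left(\left(289 + 2693\right) + 2288\right) = - 18 \left(2982 + 2288\right) = \left(-18\right) 5270 = -94860$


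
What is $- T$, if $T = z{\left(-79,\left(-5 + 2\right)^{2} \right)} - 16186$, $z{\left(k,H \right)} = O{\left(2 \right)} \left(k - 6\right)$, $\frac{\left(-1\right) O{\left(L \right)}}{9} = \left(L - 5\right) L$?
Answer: $20776$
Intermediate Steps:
$O{\left(L \right)} = - 9 L \left(-5 + L\right)$ ($O{\left(L \right)} = - 9 \left(L - 5\right) L = - 9 \left(-5 + L\right) L = - 9 L \left(-5 + L\right)$)
$z{\left(k,H \right)} = -324 + 54 k$ ($z{\left(k,H \right)} = 9 \cdot 2 \left(5 - 2\right) \left(k - 6\right) = 9 \cdot 2 \left(5 - 2\right) \left(-6 + k\right) = 9 \cdot 2 \cdot 3 \left(-6 + k\right) = 54 \left(-6 + k\right) = -324 + 54 k$)
$T = -20776$ ($T = \left(-324 + 54 \left(-79\right)\right) - 16186 = \left(-324 - 4266\right) - 16186 = -4590 - 16186 = -20776$)
$- T = \left(-1\right) \left(-20776\right) = 20776$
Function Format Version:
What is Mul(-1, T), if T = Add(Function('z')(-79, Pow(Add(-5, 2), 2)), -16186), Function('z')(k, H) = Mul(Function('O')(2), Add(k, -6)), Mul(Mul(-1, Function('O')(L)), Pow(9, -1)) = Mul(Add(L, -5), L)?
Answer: 20776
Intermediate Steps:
Function('O')(L) = Mul(-9, L, Add(-5, L)) (Function('O')(L) = Mul(-9, Mul(Add(L, -5), L)) = Mul(-9, Mul(Add(-5, L), L)) = Mul(-9, Mul(L, Add(-5, L))) = Mul(-9, L, Add(-5, L)))
Function('z')(k, H) = Add(-324, Mul(54, k)) (Function('z')(k, H) = Mul(Mul(9, 2, Add(5, Mul(-1, 2))), Add(k, -6)) = Mul(Mul(9, 2, Add(5, -2)), Add(-6, k)) = Mul(Mul(9, 2, 3), Add(-6, k)) = Mul(54, Add(-6, k)) = Add(-324, Mul(54, k)))
T = -20776 (T = Add(Add(-324, Mul(54, -79)), -16186) = Add(Add(-324, -4266), -16186) = Add(-4590, -16186) = -20776)
Mul(-1, T) = Mul(-1, -20776) = 20776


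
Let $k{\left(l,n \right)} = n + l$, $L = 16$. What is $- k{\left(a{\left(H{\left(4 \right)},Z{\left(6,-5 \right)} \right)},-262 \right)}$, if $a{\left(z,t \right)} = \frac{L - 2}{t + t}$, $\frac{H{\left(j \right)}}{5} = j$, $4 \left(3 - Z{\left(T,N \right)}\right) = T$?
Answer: $\frac{772}{3} \approx 257.33$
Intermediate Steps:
$Z{\left(T,N \right)} = 3 - \frac{T}{4}$
$H{\left(j \right)} = 5 j$
$a{\left(z,t \right)} = \frac{7}{t}$ ($a{\left(z,t \right)} = \frac{16 - 2}{t + t} = \frac{14}{2 t} = 14 \frac{1}{2 t} = \frac{7}{t}$)
$k{\left(l,n \right)} = l + n$
$- k{\left(a{\left(H{\left(4 \right)},Z{\left(6,-5 \right)} \right)},-262 \right)} = - (\frac{7}{3 - \frac{3}{2}} - 262) = - (\frac{7}{\frac{3}{2}} - 262) = - (7 \cdot \frac{2}{3} - 262) = - (\frac{14}{3} - 262) = \left(-1\right) \left(- \frac{772}{3}\right) = \frac{772}{3}$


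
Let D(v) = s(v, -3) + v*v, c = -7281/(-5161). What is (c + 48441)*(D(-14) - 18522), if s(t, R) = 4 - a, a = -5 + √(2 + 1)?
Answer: -352265896338/397 - 250011282*√3/5161 ≈ -8.8740e+8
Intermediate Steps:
a = -5 + √3 ≈ -3.2679
c = 7281/5161 (c = -7281*(-1/5161) = 7281/5161 ≈ 1.4108)
s(t, R) = 9 - √3 (s(t, R) = 4 - (-5 + √3) = 4 + (5 - √3) = 9 - √3)
D(v) = 9 + v² - √3 (D(v) = (9 - √3) + v*v = (9 - √3) + v² = 9 + v² - √3)
(c + 48441)*(D(-14) - 18522) = (7281/5161 + 48441)*((9 + (-14)² - √3) - 18522) = 250011282*((9 + 196 - √3) - 18522)/5161 = 250011282*((205 - √3) - 18522)/5161 = 250011282*(-18317 - √3)/5161 = -352265896338/397 - 250011282*√3/5161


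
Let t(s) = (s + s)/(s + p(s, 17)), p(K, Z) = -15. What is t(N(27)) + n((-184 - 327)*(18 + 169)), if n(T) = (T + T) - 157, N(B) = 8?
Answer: -1338913/7 ≈ -1.9127e+5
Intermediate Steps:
t(s) = 2*s/(-15 + s) (t(s) = (s + s)/(s - 15) = (2*s)/(-15 + s) = 2*s/(-15 + s))
n(T) = -157 + 2*T (n(T) = 2*T - 157 = -157 + 2*T)
t(N(27)) + n((-184 - 327)*(18 + 169)) = 2*8/(-15 + 8) + (-157 + 2*((-184 - 327)*(18 + 169))) = 2*8/(-7) + (-157 + 2*(-511*187)) = 2*8*(-⅐) + (-157 + 2*(-95557)) = -16/7 + (-157 - 191114) = -16/7 - 191271 = -1338913/7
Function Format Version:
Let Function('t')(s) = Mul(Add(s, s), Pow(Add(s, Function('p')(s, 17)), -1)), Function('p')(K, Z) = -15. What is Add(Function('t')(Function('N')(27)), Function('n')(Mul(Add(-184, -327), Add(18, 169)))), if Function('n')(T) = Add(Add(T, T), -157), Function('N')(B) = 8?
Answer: Rational(-1338913, 7) ≈ -1.9127e+5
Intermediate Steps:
Function('t')(s) = Mul(2, s, Pow(Add(-15, s), -1)) (Function('t')(s) = Mul(Add(s, s), Pow(Add(s, -15), -1)) = Mul(Mul(2, s), Pow(Add(-15, s), -1)) = Mul(2, s, Pow(Add(-15, s), -1)))
Function('n')(T) = Add(-157, Mul(2, T)) (Function('n')(T) = Add(Mul(2, T), -157) = Add(-157, Mul(2, T)))
Add(Function('t')(Function('N')(27)), Function('n')(Mul(Add(-184, -327), Add(18, 169)))) = Add(Mul(2, 8, Pow(Add(-15, 8), -1)), Add(-157, Mul(2, Mul(Add(-184, -327), Add(18, 169))))) = Add(Mul(2, 8, Pow(-7, -1)), Add(-157, Mul(2, Mul(-511, 187)))) = Add(Mul(2, 8, Rational(-1, 7)), Add(-157, Mul(2, -95557))) = Add(Rational(-16, 7), Add(-157, -191114)) = Add(Rational(-16, 7), -191271) = Rational(-1338913, 7)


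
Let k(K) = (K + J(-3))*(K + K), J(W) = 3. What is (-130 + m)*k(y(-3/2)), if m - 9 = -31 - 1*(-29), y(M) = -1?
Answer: 492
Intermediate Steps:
k(K) = 2*K*(3 + K) (k(K) = (K + 3)*(K + K) = (3 + K)*(2*K) = 2*K*(3 + K))
m = 7 (m = 9 + (-31 - 1*(-29)) = 9 + (-31 + 29) = 9 - 2 = 7)
(-130 + m)*k(y(-3/2)) = (-130 + 7)*(2*(-1)*(3 - 1)) = -246*(-1)*2 = -123*(-4) = 492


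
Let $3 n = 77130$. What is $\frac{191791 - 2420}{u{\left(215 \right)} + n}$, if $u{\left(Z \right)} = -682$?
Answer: $\frac{189371}{25028} \approx 7.5664$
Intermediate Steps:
$n = 25710$ ($n = \frac{1}{3} \cdot 77130 = 25710$)
$\frac{191791 - 2420}{u{\left(215 \right)} + n} = \frac{191791 - 2420}{-682 + 25710} = \frac{189371}{25028}$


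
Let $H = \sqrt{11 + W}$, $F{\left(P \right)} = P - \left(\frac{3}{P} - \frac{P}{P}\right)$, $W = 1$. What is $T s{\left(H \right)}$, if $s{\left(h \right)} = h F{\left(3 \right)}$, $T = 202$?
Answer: $1212 \sqrt{3} \approx 2099.2$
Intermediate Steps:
$F{\left(P \right)} = 1 + P - \frac{3}{P}$ ($F{\left(P \right)} = P + \left(- \frac{3}{P} + 1\right) = P + \left(1 - \frac{3}{P}\right) = 1 + P - \frac{3}{P}$)
$H = 2 \sqrt{3}$ ($H = \sqrt{11 + 1} = \sqrt{12} = 2 \sqrt{3} \approx 3.4641$)
$s{\left(h \right)} = 3 h$ ($s{\left(h \right)} = h \left(1 + 3 - \frac{3}{3}\right) = h \left(1 + 3 - 1\right) = h 3 = 3 h$)
$T s{\left(H \right)} = 202 \cdot 3 \cdot 2 \sqrt{3} = 202 \cdot 6 \sqrt{3} = 1212 \sqrt{3}$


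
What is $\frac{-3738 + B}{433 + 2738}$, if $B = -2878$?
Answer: $- \frac{6616}{3171} \approx -2.0864$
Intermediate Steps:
$\frac{-3738 + B}{433 + 2738} = \frac{-3738 - 2878}{433 + 2738} = - \frac{6616}{3171}$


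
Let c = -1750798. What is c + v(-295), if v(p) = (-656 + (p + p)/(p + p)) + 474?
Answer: -1750979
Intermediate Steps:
v(p) = -181 (v(p) = (-656 + (2*p)/((2*p))) + 474 = (-656 + (2*p)*(1/(2*p))) + 474 = (-656 + 1) + 474 = -655 + 474 = -181)
c + v(-295) = -1750798 - 181 = -1750979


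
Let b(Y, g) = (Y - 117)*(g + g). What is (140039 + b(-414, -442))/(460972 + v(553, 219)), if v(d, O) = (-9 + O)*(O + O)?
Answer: 609443/552952 ≈ 1.1022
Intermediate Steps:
v(d, O) = 2*O*(-9 + O) (v(d, O) = (-9 + O)*(2*O) = 2*O*(-9 + O))
b(Y, g) = 2*g*(-117 + Y) (b(Y, g) = (-117 + Y)*(2*g) = 2*g*(-117 + Y))
(140039 + b(-414, -442))/(460972 + v(553, 219)) = (140039 + 2*(-442)*(-117 - 414))/(460972 + 2*219*(-9 + 219)) = (140039 + 2*(-442)*(-531))/(460972 + 2*219*210) = (140039 + 469404)/(460972 + 91980) = 609443/552952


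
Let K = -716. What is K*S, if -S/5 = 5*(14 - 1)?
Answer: 232700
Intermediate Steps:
S = -325 (S = -25*(14 - 1) = -25*13 = -5*65 = -325)
K*S = -716*(-325) = 232700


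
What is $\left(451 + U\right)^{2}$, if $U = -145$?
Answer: $93636$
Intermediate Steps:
$\left(451 + U\right)^{2} = \left(451 - 145\right)^{2} = 306^{2} = 93636$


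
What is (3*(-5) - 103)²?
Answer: 13924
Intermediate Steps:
(3*(-5) - 103)² = (-15 - 103)² = (-118)² = 13924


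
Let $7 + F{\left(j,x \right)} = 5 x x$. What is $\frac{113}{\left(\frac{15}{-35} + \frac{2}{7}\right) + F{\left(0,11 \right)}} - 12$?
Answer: $- \frac{49429}{4185} \approx -11.811$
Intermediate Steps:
$F{\left(j,x \right)} = -7 + 5 x^{2}$ ($F{\left(j,x \right)} = -7 + 5 x x = -7 + 5 x^{2}$)
$\frac{113}{\left(\frac{15}{-35} + \frac{2}{7}\right) + F{\left(0,11 \right)}} - 12 = \frac{113}{\left(\frac{15}{-35} + \frac{2}{7}\right) - \left(7 - 5 \cdot 11^{2}\right)} - 12 = \frac{113}{\left(15 \left(- \frac{1}{35}\right) + 2 \cdot \frac{1}{7}\right) + \left(-7 + 5 \cdot 121\right)} - 12 = \frac{113}{\left(- \frac{3}{7} + \frac{2}{7}\right) + \left(-7 + 605\right)} - 12 = \frac{113}{- \frac{1}{7} + 598} - 12 = \frac{113}{\frac{4185}{7}} - 12 = 113 \cdot \frac{7}{4185} - 12 = \frac{791}{4185} - 12 = - \frac{49429}{4185}$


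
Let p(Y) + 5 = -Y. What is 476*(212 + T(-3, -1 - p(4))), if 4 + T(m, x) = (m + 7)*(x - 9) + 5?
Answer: 99484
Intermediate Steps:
p(Y) = -5 - Y
T(m, x) = 1 + (-9 + x)*(7 + m) (T(m, x) = -4 + ((m + 7)*(x - 9) + 5) = -4 + ((7 + m)*(-9 + x) + 5) = -4 + ((-9 + x)*(7 + m) + 5) = -4 + (5 + (-9 + x)*(7 + m)) = 1 + (-9 + x)*(7 + m))
476*(212 + T(-3, -1 - p(4))) = 476*(212 + (-62 - 9*(-3) + 7*(-1 - (-5 - 1*4)) - 3*(-1 - (-5 - 1*4)))) = 476*(212 + (-62 + 27 + 7*(-1 - (-5 - 4)) - 3*(-1 - (-5 - 4)))) = 476*(212 + (-62 + 27 + 7*(-1 - 1*(-9)) - 3*(-1 - 1*(-9)))) = 476*(212 + (-62 + 27 + 7*(-1 + 9) - 3*(-1 + 9))) = 476*(212 + (-62 + 27 + 7*8 - 3*8)) = 476*(212 + (-62 + 27 + 56 - 24)) = 476*(212 - 3) = 476*209 = 99484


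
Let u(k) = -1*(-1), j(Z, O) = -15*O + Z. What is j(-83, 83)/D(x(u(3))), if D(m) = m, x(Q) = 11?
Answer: -1328/11 ≈ -120.73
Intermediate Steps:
j(Z, O) = Z - 15*O
u(k) = 1
j(-83, 83)/D(x(u(3))) = (-83 - 15*83)/11 = (-83 - 1245)*(1/11) = -1328*1/11 = -1328/11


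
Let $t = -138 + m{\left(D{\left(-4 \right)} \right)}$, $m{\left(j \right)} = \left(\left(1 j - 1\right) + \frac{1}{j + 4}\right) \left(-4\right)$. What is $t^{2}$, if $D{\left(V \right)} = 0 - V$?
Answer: $\frac{90601}{4} \approx 22650.0$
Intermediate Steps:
$D{\left(V \right)} = - V$
$m{\left(j \right)} = 4 - 4 j - \frac{4}{4 + j}$ ($m{\left(j \right)} = \left(\left(j - 1\right) + \frac{1}{4 + j}\right) \left(-4\right) = \left(\left(-1 + j\right) + \frac{1}{4 + j}\right) \left(-4\right) = \left(-1 + j + \frac{1}{4 + j}\right) \left(-4\right) = 4 - 4 j - \frac{4}{4 + j}$)
$t = - \frac{301}{2}$ ($t = -138 + \frac{4 \left(3 - \left(\left(-1\right) \left(-4\right)\right)^{2} - 3 \left(\left(-1\right) \left(-4\right)\right)\right)}{4 - -4} = -138 + \frac{4 \left(3 - 4^{2} - 12\right)}{4 + 4} = -138 + \frac{4 \left(3 - 16 - 12\right)}{8} = -138 + 4 \cdot \frac{1}{8} \left(3 - 16 - 12\right) = -138 + 4 \cdot \frac{1}{8} \left(-25\right) = -138 - \frac{25}{2} = - \frac{301}{2} \approx -150.5$)
$t^{2} = \left(- \frac{301}{2}\right)^{2} = \frac{90601}{4}$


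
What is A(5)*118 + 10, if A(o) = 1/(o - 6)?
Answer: -108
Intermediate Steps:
A(o) = 1/(-6 + o)
A(5)*118 + 10 = 118/(-6 + 5) + 10 = 118/(-1) + 10 = -1*118 + 10 = -118 + 10 = -108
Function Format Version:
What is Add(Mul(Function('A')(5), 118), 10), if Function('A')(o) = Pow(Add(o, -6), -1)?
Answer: -108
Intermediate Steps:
Function('A')(o) = Pow(Add(-6, o), -1)
Add(Mul(Function('A')(5), 118), 10) = Add(Mul(Pow(Add(-6, 5), -1), 118), 10) = Add(Mul(Pow(-1, -1), 118), 10) = Add(Mul(-1, 118), 10) = Add(-118, 10) = -108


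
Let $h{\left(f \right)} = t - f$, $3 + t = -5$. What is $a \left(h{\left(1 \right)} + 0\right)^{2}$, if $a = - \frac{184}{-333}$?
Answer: $\frac{1656}{37} \approx 44.757$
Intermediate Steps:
$t = -8$ ($t = -3 - 5 = -8$)
$h{\left(f \right)} = -8 - f$
$a = \frac{184}{333}$ ($a = \left(-184\right) \left(- \frac{1}{333}\right) = \frac{184}{333} \approx 0.55255$)
$a \left(h{\left(1 \right)} + 0\right)^{2} = \frac{184 \left(\left(-8 - 1\right) + 0\right)^{2}}{333} = \frac{184 \left(-9 + 0\right)^{2}}{333} = \frac{184 \left(-9\right)^{2}}{333} = \frac{184}{333} \cdot 81 = \frac{1656}{37}$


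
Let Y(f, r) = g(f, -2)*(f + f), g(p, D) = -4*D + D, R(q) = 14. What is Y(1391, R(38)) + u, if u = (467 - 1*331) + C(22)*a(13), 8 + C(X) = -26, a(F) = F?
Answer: 16386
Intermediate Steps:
g(p, D) = -3*D
C(X) = -34 (C(X) = -8 - 26 = -34)
Y(f, r) = 12*f (Y(f, r) = (-3*(-2))*(f + f) = 6*(2*f) = 12*f)
u = -306 (u = (467 - 1*331) - 34*13 = (467 - 331) - 442 = 136 - 442 = -306)
Y(1391, R(38)) + u = 12*1391 - 306 = 16692 - 306 = 16386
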